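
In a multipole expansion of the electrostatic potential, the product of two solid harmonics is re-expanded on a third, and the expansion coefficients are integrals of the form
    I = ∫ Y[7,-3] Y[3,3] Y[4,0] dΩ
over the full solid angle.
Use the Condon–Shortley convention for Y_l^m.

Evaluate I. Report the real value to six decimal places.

Rules hold: Σm=0, L=14 even, 4≤4≤10.
N = 15·7·9 = 945
Δ = 6!·8!·0!/15! = 1/45045
Racah Σ t=3..3: t=3:−1/20736 = -1/20736
⇒ 3j(7 3 4; 0 0 0)² = 35/1287, sgn -1
Racah Σ t=6..6: t=6:+1/414720 = 1/414720
⇒ 3j(7 3 4; -3 3 0)² = 2/429, sgn +1
4πI² = N·(3j₀)²·(3jₘ)² = 2450/20449
I = -1·√(0.11981/4π) = -0.09764322

-0.097643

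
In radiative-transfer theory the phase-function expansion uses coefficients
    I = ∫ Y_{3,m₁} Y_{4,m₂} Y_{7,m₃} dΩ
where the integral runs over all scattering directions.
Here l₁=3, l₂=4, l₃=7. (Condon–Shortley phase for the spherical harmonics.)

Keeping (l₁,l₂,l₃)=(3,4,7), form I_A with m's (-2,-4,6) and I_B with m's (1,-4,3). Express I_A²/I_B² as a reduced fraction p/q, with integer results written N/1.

Shared (l₁,l₂,l₃)=(3,4,7): N and (l;000)² cancel in I_A²/I_B².
A: Δ = 0!·6!·8!/15! = 1/45045; Racah Σ t=0..0: t=0:+1/4838400 = 1/4838400; ⇒ 3j(3 4 7; -2 -4 6)² = 1/35, sgn -1
B: Δ = 0!·6!·8!/15! = 1/45045; Racah Σ t=0..0: t=0:+1/1935360 = 1/1935360; ⇒ 3j(3 4 7; 1 -4 3)² = 1/1001, sgn +1
I_A²/I_B² = (1/35)/(1/1001) = 143/5

143/5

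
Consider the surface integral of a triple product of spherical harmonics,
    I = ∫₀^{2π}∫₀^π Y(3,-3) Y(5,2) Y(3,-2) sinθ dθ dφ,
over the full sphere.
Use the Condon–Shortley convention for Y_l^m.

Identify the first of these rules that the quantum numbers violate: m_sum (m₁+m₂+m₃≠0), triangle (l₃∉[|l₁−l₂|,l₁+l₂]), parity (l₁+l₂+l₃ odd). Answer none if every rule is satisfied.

m_sum

m₁+m₂+m₃ = -3 + 2 − 2 = -3  ✗
triangle: |3−5|=2 ≤ l₃=3 ≤ 3+5=8
parity: l₁+l₂+l₃ = 11 is odd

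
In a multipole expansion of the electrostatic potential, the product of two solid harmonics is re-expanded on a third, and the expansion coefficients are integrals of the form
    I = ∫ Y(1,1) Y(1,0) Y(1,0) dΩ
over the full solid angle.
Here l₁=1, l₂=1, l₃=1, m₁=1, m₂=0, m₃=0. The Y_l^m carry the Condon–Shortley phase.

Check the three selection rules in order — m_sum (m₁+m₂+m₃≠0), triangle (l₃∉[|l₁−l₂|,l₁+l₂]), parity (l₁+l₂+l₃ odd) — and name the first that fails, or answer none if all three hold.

m_sum

m₁+m₂+m₃ = 1 + 0 + 0 = 1  ✗
triangle: |1−1|=0 ≤ l₃=1 ≤ 1+1=2
parity: l₁+l₂+l₃ = 3 is odd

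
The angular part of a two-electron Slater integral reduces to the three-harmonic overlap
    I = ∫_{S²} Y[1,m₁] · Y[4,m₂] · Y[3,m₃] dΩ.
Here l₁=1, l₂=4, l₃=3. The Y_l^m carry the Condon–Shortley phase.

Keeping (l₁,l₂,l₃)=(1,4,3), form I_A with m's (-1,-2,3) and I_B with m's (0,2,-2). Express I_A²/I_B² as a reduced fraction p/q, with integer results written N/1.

Same 1,4,3: normalisation and zero-m 3j drop out of the ratio.
A: Δ: 2! 0! 6! / 9! → 1/252; sum: t=2:+1/1440 = 1/1440; 3j²(1 4 3; -1 -2 3) = Δ·Π!·Σ² = 1/252  (sign +1)
B: Δ: 2! 0! 6! / 9! → 1/252; sum: t=1:−1/120 = -1/120; 3j²(1 4 3; 0 2 -2) = Δ·Π!·Σ² = 1/21  (sign +1)
I_A²/I_B² = (1/252)/(1/21) = 1/12

1/12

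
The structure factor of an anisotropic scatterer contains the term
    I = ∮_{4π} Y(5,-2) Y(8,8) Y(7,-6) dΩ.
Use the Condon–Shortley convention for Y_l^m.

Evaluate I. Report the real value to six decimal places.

m-sum 0 ✓  L=20 even ✓  3≤7≤13 ✓
Π(2lᵢ+1) = 11×17×15 = 2805
triangle coeff Δ(5,8,7) = 1/814773960
Σ_t [1,5]: t=1:−1/87091200 t=2:+1/4976640 t=3:−1/2073600 t=4:+1/4976640 t=5:−1/87091200 = -1/9676800
(3j)²=360/46189 [(5 8 7; 0 0 0)], sign=+1
Σ_t [6,6]: t=6:+1/15676416000 = 1/15676416000
(3j)²=286/14535 [(5 8 7; -2 8 -6)], sign=-1
⇒ 4πI² = 2640/6137
I = (-1)√(2640/6137/(4π)) = -0.18502012

-0.185020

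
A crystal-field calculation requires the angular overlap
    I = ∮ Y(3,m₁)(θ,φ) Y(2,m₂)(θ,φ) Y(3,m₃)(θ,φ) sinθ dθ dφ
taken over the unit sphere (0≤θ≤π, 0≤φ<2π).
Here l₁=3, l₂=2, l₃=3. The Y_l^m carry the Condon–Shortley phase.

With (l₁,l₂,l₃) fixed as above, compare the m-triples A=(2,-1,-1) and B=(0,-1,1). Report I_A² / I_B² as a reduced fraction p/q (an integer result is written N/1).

Same 3,2,3: normalisation and zero-m 3j drop out of the ratio.
A: Δ: 2! 4! 2! / 9! → 1/3780; sum: t=0:+1/12 t=1:−1/48 = 1/16; 3j²(3 2 3; 2 -1 -1) = Δ·Π!·Σ² = 1/28  (sign +1)
B: Δ: 2! 4! 2! / 9! → 1/3780; sum: t=0:+1/12 t=1:−1/8 = -1/24; 3j²(3 2 3; 0 -1 1) = Δ·Π!·Σ² = 1/210  (sign -1)
I_A²/I_B² = (1/28)/(1/210) = 15/2

15/2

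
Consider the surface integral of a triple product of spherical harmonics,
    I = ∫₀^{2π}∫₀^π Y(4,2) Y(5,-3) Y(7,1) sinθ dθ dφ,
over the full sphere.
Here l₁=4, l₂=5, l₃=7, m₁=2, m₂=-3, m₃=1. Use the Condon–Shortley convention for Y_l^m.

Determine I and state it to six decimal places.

0.161478

Rules hold: Σm=0, L=16 even, 1≤7≤9.
N = 9·11·15 = 1485
Δ = 2!·6!·8!/17! = 1/6126120
Racah Σ t=0..2: t=0:+1/69120 t=1:−1/20736 t=2:+1/69120 = -1/51840
⇒ 3j(4 5 7; 0 0 0)² = 280/21879, sgn +1
Racah Σ t=0..2: t=0:+1/138240 t=1:−1/604800 t=2:+1/58060800 = 13/2322432
⇒ 3j(4 5 7; 2 -3 1)² = 1625/94248, sgn +1
4πI² = N·(3j₀)²·(3jₘ)² = 3125/9537
I = +1·√(0.327671/4π) = 0.16147831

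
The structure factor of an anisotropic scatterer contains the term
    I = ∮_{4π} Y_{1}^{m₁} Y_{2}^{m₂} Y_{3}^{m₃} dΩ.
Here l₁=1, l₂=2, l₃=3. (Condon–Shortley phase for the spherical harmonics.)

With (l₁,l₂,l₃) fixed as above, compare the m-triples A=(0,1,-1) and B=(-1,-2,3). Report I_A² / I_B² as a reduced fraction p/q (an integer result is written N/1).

8/15

l's match ⇒ only the (l;m) 3-j factors differ between A and B.
A: triangle coeff Δ(1,2,3) = 1/105; Σ_t [0,0]: t=0:+1/6 = 1/6; (3j)²=8/105 [(1 2 3; 0 1 -1)], sign=+1
B: triangle coeff Δ(1,2,3) = 1/105; Σ_t [0,0]: t=0:+1/48 = 1/48; (3j)²=1/7 [(1 2 3; -1 -2 3)], sign=+1
I_A²/I_B² = (8/105)/(1/7) = 8/15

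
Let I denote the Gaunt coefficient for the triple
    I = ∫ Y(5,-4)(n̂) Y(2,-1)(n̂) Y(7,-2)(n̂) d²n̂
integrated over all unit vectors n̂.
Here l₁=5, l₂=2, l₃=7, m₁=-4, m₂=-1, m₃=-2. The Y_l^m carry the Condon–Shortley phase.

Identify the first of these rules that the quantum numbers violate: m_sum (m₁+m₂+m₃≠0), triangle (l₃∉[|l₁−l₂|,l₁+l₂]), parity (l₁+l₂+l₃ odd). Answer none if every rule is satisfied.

m_sum

m₁+m₂+m₃ = -4 − 1 − 2 = -7  ✗
triangle: |5−2|=3 ≤ l₃=7 ≤ 5+2=7
parity: l₁+l₂+l₃ = 14 is even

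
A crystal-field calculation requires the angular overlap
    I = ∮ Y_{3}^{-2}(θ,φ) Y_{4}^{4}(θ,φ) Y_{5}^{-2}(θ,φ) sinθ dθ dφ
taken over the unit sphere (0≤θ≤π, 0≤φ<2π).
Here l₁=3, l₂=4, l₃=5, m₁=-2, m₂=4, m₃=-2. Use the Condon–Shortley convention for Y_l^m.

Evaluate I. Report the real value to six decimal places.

Rules hold: Σm=0, L=12 even, 1≤5≤7.
N = 7·9·11 = 693
Δ = 2!·4!·6!/13! = 1/180180
Racah Σ t=0..2: t=0:+1/576 t=1:−1/144 t=2:+1/576 = -1/288
⇒ 3j(3 4 5; 0 0 0)² = 20/1001, sgn +1
Racah Σ t=2..2: t=2:+1/8640 = 1/8640
⇒ 3j(3 4 5; -2 4 -2)² = 14/1287, sgn -1
4πI² = N·(3j₀)²·(3jₘ)² = 280/1859
I = -1·√(0.150619/4π) = -0.10947990

-0.109480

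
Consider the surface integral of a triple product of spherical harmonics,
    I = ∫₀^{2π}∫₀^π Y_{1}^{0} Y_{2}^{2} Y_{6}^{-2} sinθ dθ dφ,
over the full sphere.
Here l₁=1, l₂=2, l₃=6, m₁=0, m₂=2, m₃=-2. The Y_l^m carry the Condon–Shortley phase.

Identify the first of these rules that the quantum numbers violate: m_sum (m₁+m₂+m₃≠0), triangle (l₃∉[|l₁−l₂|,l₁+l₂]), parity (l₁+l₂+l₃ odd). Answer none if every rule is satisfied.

azimuthal sum: 0 + 2 − 2 = 0  ✓
1 ≤ 6 ≤ 3 (triangle on l)  ✗
L = 1 + 2 + 6 = 9 (odd)

triangle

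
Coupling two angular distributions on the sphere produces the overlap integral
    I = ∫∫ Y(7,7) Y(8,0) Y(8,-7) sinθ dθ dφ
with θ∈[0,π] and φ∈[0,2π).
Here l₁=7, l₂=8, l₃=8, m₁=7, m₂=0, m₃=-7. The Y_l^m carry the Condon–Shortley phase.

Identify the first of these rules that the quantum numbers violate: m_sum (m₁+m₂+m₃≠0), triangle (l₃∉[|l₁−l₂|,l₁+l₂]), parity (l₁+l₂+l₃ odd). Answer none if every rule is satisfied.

parity

azimuthal sum: 7 + 0 − 7 = 0  ✓
1 ≤ 8 ≤ 15 (triangle on l)  ✓
L = 7 + 8 + 8 = 23 (odd)  ✗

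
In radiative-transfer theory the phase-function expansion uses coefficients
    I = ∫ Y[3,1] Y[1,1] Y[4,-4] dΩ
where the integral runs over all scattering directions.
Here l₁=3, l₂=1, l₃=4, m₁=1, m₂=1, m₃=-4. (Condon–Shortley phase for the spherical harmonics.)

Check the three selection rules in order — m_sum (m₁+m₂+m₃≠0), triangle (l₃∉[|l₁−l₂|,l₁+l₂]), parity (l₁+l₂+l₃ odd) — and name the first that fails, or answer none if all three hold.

m_sum

Σmᵢ = -2  ✗
l₃∈[|l₁−l₂|,l₁+l₂]=[2,4], have l₃=4
Σlᵢ = 8 ⇒ even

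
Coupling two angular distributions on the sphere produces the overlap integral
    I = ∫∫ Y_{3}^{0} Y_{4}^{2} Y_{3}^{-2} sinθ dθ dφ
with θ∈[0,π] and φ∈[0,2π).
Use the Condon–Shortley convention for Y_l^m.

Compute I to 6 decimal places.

-0.044418

Rules hold: Σm=0, L=10 even, 1≤3≤7.
N = 7·9·7 = 441
Δ = 4!·2!·4!/11! = 1/34650
Racah Σ t=1..3: t=1:−1/72 t=2:+1/16 t=3:−1/72 = 5/144
⇒ 3j(3 4 3; 0 0 0)² = 2/77, sgn -1
Racah Σ t=2..3: t=2:+1/96 t=3:−1/72 = -1/288
⇒ 3j(3 4 3; 0 2 -2)² = 1/462, sgn +1
4πI² = N·(3j₀)²·(3jₘ)² = 3/121
I = -1·√(0.0247934/4π) = -0.04441841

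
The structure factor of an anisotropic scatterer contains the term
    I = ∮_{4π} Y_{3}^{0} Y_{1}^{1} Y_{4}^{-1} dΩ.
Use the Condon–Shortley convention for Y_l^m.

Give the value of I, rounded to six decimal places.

Rules hold: Σm=0, L=8 even, 2≤4≤4.
N = 7·3·9 = 189
Δ = 0!·6!·2!/9! = 1/252
Racah Σ t=0..0: t=0:+1/36 = 1/36
⇒ 3j(3 1 4; 0 0 0)² = 4/63, sgn +1
Racah Σ t=0..0: t=0:+1/72 = 1/72
⇒ 3j(3 1 4; 0 1 -1)² = 5/126, sgn -1
4πI² = N·(3j₀)²·(3jₘ)² = 10/21
I = -1·√(0.47619/4π) = -0.19466390

-0.194664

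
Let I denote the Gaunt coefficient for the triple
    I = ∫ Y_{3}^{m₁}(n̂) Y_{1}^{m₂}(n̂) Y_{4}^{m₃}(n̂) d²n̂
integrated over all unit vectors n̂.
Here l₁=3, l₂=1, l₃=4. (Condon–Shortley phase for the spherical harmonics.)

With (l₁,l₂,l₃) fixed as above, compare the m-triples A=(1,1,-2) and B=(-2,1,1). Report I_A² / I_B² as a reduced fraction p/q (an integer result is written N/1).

Same 3,1,4: normalisation and zero-m 3j drop out of the ratio.
A: Δ: 0! 6! 2! / 9! → 1/252; sum: t=0:+1/96 = 1/96; 3j²(3 1 4; 1 1 -2) = Δ·Π!·Σ² = 5/84  (sign +1)
B: Δ: 0! 6! 2! / 9! → 1/252; sum: t=0:+1/240 = 1/240; 3j²(3 1 4; -2 1 1) = Δ·Π!·Σ² = 1/84  (sign -1)
I_A²/I_B² = (5/84)/(1/84) = 5/1

5/1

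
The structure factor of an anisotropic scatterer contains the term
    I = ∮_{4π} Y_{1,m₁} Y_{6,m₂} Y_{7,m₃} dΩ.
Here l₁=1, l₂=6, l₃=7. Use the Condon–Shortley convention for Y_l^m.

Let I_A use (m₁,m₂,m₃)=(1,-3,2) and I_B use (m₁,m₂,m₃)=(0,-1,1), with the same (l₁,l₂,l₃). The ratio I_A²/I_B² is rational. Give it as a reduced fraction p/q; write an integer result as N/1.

Shared (l₁,l₂,l₃)=(1,6,7): N and (l;000)² cancel in I_A²/I_B².
A: Δ = 0!·2!·12!/15! = 1/1365; Racah Σ t=0..0: t=0:+1/4354560 = 1/4354560; ⇒ 3j(1 6 7; 1 -3 2)² = 2/273, sgn -1
B: Δ = 0!·2!·12!/15! = 1/1365; Racah Σ t=0..0: t=0:+1/604800 = 1/604800; ⇒ 3j(1 6 7; 0 -1 1)² = 16/455, sgn +1
I_A²/I_B² = (2/273)/(16/455) = 5/24

5/24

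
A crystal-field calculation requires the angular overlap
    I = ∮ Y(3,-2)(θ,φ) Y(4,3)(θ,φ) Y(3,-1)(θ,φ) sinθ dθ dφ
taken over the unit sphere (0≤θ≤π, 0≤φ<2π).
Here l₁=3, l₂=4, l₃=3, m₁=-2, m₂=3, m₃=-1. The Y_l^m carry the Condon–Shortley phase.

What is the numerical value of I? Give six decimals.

-0.095955

Rules hold: Σm=0, L=10 even, 1≤3≤7.
N = 7·9·7 = 441
Δ = 4!·2!·4!/11! = 1/34650
Racah Σ t=1..3: t=1:−1/72 t=2:+1/16 t=3:−1/72 = 5/144
⇒ 3j(3 4 3; 0 0 0)² = 2/77, sgn -1
Racah Σ t=3..4: t=3:−1/288 t=4:+1/144 = 1/288
⇒ 3j(3 4 3; -2 3 -1)² = 1/99, sgn +1
4πI² = N·(3j₀)²·(3jₘ)² = 14/121
I = -1·√(0.115702/4π) = -0.09595473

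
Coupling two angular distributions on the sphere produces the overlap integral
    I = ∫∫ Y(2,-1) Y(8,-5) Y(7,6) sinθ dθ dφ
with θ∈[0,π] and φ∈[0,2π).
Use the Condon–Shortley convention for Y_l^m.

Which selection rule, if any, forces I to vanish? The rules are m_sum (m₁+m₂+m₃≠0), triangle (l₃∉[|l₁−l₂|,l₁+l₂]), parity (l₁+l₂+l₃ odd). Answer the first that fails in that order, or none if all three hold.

azimuthal sum: -1 − 5 + 6 = 0  ✓
6 ≤ 7 ≤ 10 (triangle on l)  ✓
L = 2 + 8 + 7 = 17 (odd)  ✗

parity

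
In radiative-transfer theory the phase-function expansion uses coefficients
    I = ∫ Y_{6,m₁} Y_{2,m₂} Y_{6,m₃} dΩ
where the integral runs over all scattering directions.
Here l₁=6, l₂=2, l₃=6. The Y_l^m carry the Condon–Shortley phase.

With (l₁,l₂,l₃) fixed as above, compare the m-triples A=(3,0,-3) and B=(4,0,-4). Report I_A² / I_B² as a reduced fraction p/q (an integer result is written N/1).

l's match ⇒ only the (l;m) 3-j factors differ between A and B.
A: triangle coeff Δ(6,2,6) = 1/90090; Σ_t [0,2]: t=0:+1/120960 t=1:−1/80640 t=2:+1/1451520 = -1/290304; (3j)²=5/2002 [(6 2 6; 3 0 -3)], sign=+1
B: triangle coeff Δ(6,2,6) = 1/90090; Σ_t [0,2]: t=0:+1/322560 t=1:−1/362880 t=2:+1/14515200 = 1/2419200; (3j)²=2/5005 [(6 2 6; 4 0 -4)], sign=+1
I_A²/I_B² = (5/2002)/(2/5005) = 25/4

25/4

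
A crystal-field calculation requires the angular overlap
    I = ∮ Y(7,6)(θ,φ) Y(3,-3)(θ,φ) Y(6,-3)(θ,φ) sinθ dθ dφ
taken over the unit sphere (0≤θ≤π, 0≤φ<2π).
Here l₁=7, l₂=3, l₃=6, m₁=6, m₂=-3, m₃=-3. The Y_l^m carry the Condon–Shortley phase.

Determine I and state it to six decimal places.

-0.153803

Checks pass: Σm=0; 16 even; l₃=6∈[4,10].
(2·7+1)(2·3+1)(2·6+1) = 1365
Δ: 4! 10! 2! / 17! → 1/2042040
sum: t=1:−1/207360 t=2:+1/57600 t=3:−1/207360 = 1/129600
3j²(7 3 6; 0 0 0) = Δ·Π!·Σ² = 168/12155  (sign +1)
sum: t=0:+1/17418240 = 1/17418240
3j²(7 3 6; 6 -3 -3) = Δ·Π!·Σ² = 15/952  (sign -1)
combine: 4πI² = 1365·168/12155·15/952 = 945/3179
take √, sign -1: I = -0.15380332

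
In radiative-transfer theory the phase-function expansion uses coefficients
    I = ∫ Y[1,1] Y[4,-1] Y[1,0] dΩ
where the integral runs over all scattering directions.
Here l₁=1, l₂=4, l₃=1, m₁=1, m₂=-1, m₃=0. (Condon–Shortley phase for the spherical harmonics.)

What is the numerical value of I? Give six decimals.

|1−4|≤1≤1+4 violated ⇒ I = 0

0.000000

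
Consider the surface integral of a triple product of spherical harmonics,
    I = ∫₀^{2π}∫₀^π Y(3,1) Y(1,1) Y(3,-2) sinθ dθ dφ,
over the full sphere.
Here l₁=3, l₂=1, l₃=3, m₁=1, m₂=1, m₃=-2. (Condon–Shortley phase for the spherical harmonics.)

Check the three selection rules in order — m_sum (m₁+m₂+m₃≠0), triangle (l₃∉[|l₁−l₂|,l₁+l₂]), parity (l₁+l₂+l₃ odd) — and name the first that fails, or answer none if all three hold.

azimuthal sum: 1 + 1 − 2 = 0  ✓
2 ≤ 3 ≤ 4 (triangle on l)  ✓
L = 3 + 1 + 3 = 7 (odd)  ✗

parity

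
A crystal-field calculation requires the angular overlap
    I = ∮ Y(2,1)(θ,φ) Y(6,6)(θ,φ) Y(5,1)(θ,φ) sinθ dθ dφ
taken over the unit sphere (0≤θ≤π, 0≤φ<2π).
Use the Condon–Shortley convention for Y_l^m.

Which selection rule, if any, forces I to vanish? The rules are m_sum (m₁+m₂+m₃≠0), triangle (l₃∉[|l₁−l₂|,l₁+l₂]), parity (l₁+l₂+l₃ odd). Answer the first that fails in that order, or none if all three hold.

Σmᵢ = 8  ✗
l₃∈[|l₁−l₂|,l₁+l₂]=[4,8], have l₃=5
Σlᵢ = 13 ⇒ odd

m_sum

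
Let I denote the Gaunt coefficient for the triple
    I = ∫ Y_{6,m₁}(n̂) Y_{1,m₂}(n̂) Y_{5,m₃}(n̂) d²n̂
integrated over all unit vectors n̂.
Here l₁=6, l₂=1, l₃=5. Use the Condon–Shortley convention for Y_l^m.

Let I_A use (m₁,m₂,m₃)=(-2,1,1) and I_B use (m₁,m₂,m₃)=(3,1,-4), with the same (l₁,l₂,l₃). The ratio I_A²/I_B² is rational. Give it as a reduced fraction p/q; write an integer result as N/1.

28/3

l's match ⇒ only the (l;m) 3-j factors differ between A and B.
A: triangle coeff Δ(6,1,5) = 1/858; Σ_t [2,2]: t=2:+1/34560 = 1/34560; (3j)²=14/429 [(6 1 5; -2 1 1)], sign=+1
B: triangle coeff Δ(6,1,5) = 1/858; Σ_t [2,2]: t=2:+1/725760 = 1/725760; (3j)²=1/286 [(6 1 5; 3 1 -4)], sign=-1
I_A²/I_B² = (14/429)/(1/286) = 28/3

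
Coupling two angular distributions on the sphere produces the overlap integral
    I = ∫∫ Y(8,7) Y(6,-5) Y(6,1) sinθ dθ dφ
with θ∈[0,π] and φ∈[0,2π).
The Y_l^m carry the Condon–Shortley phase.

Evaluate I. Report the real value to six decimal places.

7 − 5 + 1 = 3 ≠ 0: azimuthal integral kills it; I = 0

0.000000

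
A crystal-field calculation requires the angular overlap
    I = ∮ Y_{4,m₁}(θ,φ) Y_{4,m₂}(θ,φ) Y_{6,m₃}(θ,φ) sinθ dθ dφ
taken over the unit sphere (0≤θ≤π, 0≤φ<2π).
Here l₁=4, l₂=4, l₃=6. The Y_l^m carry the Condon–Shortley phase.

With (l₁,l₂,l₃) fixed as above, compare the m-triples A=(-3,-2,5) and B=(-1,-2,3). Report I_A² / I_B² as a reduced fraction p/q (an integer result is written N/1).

33/35

Shared (l₁,l₂,l₃)=(4,4,6): N and (l;000)² cancel in I_A²/I_B².
A: Δ = 2!·6!·6!/15! = 1/1261260; Racah Σ t=1..2: t=1:−1/86400 t=2:+1/172800 = -1/172800; ⇒ 3j(4 4 6; -3 -2 5)² = 1/130, sgn +1
B: Δ = 2!·6!·6!/15! = 1/1261260; Racah Σ t=0..2: t=0:+1/11520 t=1:−1/5760 t=2:+1/51840 = -7/103680; ⇒ 3j(4 4 6; -1 -2 3)² = 7/858, sgn +1
I_A²/I_B² = (1/130)/(7/858) = 33/35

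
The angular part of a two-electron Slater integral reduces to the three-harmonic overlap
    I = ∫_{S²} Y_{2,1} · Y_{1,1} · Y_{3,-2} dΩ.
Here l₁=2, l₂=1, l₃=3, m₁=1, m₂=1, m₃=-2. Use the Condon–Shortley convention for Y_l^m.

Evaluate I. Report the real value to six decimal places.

m-sum 0 ✓  L=6 even ✓  1≤3≤3 ✓
Π(2lᵢ+1) = 5×3×7 = 105
triangle coeff Δ(2,1,3) = 1/105
Σ_t [0,0]: t=0:+1/4 = 1/4
(3j)²=3/35 [(2 1 3; 0 0 0)], sign=-1
Σ_t [0,0]: t=0:+1/12 = 1/12
(3j)²=2/21 [(2 1 3; 1 1 -2)], sign=-1
⇒ 4πI² = 6/7
I = (+1)√(6/7/(4π)) = 0.26116903

0.261169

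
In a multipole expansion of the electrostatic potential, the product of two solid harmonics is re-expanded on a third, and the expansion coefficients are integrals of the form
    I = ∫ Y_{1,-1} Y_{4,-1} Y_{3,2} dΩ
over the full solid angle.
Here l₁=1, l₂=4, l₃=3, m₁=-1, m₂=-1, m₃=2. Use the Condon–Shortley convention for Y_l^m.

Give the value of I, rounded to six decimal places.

Checks pass: Σm=0; 8 even; l₃=3∈[3,5].
(2·1+1)(2·4+1)(2·3+1) = 189
Δ: 2! 0! 6! / 9! → 1/252
sum: t=1:−1/36 = -1/36
3j²(1 4 3; 0 0 0) = Δ·Π!·Σ² = 4/63  (sign +1)
sum: t=2:+1/240 = 1/240
3j²(1 4 3; -1 -1 2) = Δ·Π!·Σ² = 1/84  (sign -1)
combine: 4πI² = 189·4/63·1/84 = 1/7
take √, sign -1: I = -0.10662181

-0.106622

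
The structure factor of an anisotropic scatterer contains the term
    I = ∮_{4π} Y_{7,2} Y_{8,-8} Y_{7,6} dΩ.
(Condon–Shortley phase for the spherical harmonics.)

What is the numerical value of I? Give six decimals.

0.111397

Rules hold: Σm=0, L=22 even, 1≤7≤15.
N = 15·17·15 = 3825
Δ = 8!·6!·8!/23! = 1/22086194130
Racah Σ t=1..7: t=1:−1/18289152000 t=2:+1/248832000 t=3:−1/24883200 t=4:+1/11943936 t=5:−1/24883200 t=6:+1/248832000 t=7:−1/18289152000 = 11/975421440
⇒ 3j(7 8 7; 0 0 0)² = 1750/289731, sgn -1
Racah Σ t=0..0: t=0:+1/195084288000 = 1/195084288000
⇒ 3j(7 8 7; 2 -8 6)² = 351/52003, sgn -1
4πI² = N·(3j₀)²·(3jₘ)² = 506250/3246473
I = +1·√(0.155938/4π) = 0.11139654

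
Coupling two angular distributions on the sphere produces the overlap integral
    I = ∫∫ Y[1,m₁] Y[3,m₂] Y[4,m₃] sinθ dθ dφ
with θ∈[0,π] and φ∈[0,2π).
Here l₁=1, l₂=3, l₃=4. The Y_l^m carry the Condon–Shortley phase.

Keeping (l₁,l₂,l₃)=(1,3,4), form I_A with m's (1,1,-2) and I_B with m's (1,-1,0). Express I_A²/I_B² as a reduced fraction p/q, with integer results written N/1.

l's match ⇒ only the (l;m) 3-j factors differ between A and B.
A: triangle coeff Δ(1,3,4) = 1/252; Σ_t [0,0]: t=0:+1/96 = 1/96; (3j)²=5/84 [(1 3 4; 1 1 -2)], sign=+1
B: triangle coeff Δ(1,3,4) = 1/252; Σ_t [0,0]: t=0:+1/96 = 1/96; (3j)²=1/42 [(1 3 4; 1 -1 0)], sign=+1
I_A²/I_B² = (5/84)/(1/42) = 5/2

5/2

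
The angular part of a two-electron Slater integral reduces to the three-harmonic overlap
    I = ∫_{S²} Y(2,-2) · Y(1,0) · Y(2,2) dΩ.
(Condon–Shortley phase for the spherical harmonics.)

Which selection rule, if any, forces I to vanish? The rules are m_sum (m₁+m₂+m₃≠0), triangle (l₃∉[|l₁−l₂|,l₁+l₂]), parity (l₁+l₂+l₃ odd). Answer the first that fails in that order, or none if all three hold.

azimuthal sum: -2 + 0 + 2 = 0  ✓
1 ≤ 2 ≤ 3 (triangle on l)  ✓
L = 2 + 1 + 2 = 5 (odd)  ✗

parity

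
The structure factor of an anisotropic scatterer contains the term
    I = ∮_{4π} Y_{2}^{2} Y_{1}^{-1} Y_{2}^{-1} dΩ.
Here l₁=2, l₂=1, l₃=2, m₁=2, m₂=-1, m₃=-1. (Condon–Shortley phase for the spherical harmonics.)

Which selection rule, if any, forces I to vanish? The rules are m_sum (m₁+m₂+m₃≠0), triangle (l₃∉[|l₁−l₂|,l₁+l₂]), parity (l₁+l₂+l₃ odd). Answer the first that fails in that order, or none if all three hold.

Σmᵢ = 0  ✓
l₃∈[|l₁−l₂|,l₁+l₂]=[1,3], have l₃=2  ✓
Σlᵢ = 5 ⇒ odd  ✗

parity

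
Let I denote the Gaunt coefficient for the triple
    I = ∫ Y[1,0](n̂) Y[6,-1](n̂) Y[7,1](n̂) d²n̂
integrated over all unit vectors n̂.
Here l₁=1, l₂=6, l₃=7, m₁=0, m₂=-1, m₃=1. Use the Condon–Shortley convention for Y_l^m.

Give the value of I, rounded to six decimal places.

m-sum 0 ✓  L=14 even ✓  5≤7≤7 ✓
Π(2lᵢ+1) = 3×13×15 = 585
triangle coeff Δ(1,6,7) = 1/1365
Σ_t [0,0]: t=0:+1/518400 = 1/518400
(3j)²=7/195 [(1 6 7; 0 0 0)], sign=-1
Σ_t [0,0]: t=0:+1/604800 = 1/604800
(3j)²=16/455 [(1 6 7; 0 -1 1)], sign=+1
⇒ 4πI² = 48/65
I = (-1)√(48/65/(4π)) = -0.24241473

-0.242415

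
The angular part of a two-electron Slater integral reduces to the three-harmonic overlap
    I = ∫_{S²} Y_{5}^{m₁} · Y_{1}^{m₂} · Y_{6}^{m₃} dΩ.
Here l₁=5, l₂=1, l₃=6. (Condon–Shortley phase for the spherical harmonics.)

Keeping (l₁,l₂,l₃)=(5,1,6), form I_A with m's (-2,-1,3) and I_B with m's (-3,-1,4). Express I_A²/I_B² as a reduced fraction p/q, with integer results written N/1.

Shared (l₁,l₂,l₃)=(5,1,6): N and (l;000)² cancel in I_A²/I_B².
A: Δ = 0!·10!·2!/13! = 1/858; Racah Σ t=0..0: t=0:+1/60480 = 1/60480; ⇒ 3j(5 1 6; -2 -1 3)² = 6/143, sgn -1
B: Δ = 0!·10!·2!/13! = 1/858; Racah Σ t=0..0: t=0:+1/161280 = 1/161280; ⇒ 3j(5 1 6; -3 -1 4)² = 15/286, sgn +1
I_A²/I_B² = (6/143)/(15/286) = 4/5

4/5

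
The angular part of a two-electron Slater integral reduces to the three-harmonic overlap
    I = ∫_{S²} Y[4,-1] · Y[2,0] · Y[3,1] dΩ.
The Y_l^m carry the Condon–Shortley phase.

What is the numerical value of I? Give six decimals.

Σlᵢ=9 odd — θ-integrand is odd under cosθ→−cosθ; I=0

0.000000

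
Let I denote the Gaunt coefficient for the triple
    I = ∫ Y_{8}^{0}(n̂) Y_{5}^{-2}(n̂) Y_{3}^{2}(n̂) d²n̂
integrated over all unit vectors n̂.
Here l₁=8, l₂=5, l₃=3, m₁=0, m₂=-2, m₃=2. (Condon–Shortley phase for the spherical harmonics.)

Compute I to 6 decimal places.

0.088863

Rules hold: Σm=0, L=16 even, 3≤3≤13.
N = 17·11·7 = 1309
Δ = 10!·6!·0!/17! = 1/136136
Racah Σ t=5..5: t=5:−1/518400 = -1/518400
⇒ 3j(8 5 3; 0 0 0)² = 56/2431, sgn +1
Racah Σ t=3..3: t=3:−1/3628800 = -1/3628800
⇒ 3j(8 5 3; 0 -2 2)² = 8/2431, sgn +1
4πI² = N·(3j₀)²·(3jₘ)² = 3136/31603
I = +1·√(0.0992311/4π) = 0.08886258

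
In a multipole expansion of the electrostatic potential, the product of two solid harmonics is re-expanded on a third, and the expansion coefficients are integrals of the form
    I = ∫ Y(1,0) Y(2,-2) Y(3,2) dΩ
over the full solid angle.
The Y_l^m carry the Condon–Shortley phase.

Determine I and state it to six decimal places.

Checks pass: Σm=0; 6 even; l₃=3∈[1,3].
(2·1+1)(2·2+1)(2·3+1) = 105
Δ: 0! 2! 4! / 7! → 1/105
sum: t=0:+1/4 = 1/4
3j²(1 2 3; 0 0 0) = Δ·Π!·Σ² = 3/35  (sign -1)
sum: t=0:+1/24 = 1/24
3j²(1 2 3; 0 -2 2) = Δ·Π!·Σ² = 1/21  (sign -1)
combine: 4πI² = 105·3/35·1/21 = 3/7
take √, sign +1: I = 0.18467439

0.184674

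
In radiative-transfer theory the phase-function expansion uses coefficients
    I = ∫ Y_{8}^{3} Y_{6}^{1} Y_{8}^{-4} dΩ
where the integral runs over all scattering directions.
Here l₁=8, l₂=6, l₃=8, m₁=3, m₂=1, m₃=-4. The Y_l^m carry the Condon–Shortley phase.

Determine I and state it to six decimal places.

0.037448

Checks pass: Σm=0; 22 even; l₃=8∈[2,14].
(2·8+1)(2·6+1)(2·8+1) = 3757
Δ: 6! 10! 6! / 23! → 1/13742520792
sum: t=0:+1/41803776000 t=1:−1/435456000 t=2:+1/39813120 t=3:−1/18662400 t=4:+1/39813120 t=5:−1/435456000 t=6:+1/41803776000 = -11/1393459200
3j²(8 6 8; 0 0 0) = Δ·Π!·Σ² = 600/96577  (sign -1)
sum: t=1:−1/1492992000 t=2:+1/174182400 t=3:−1/139345920 t=4:+1/627056640 t=5:−1/20901888000 = -1/1791590400
3j²(8 6 8; 3 1 -4) = Δ·Π!·Σ² = 875/1158924  (sign -1)
combine: 4πI² = 3757·600/96577·875/1158924 = 43750/2482597
take √, sign +1: I = 0.03744820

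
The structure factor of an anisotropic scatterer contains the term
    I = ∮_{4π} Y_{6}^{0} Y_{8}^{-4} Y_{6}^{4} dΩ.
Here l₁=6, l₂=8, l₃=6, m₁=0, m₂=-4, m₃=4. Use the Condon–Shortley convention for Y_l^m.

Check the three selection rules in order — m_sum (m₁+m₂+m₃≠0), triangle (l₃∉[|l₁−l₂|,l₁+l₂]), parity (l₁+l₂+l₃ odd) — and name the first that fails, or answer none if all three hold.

none

azimuthal sum: 0 − 4 + 4 = 0  ✓
2 ≤ 6 ≤ 14 (triangle on l)  ✓
L = 6 + 8 + 6 = 20 (even)  ✓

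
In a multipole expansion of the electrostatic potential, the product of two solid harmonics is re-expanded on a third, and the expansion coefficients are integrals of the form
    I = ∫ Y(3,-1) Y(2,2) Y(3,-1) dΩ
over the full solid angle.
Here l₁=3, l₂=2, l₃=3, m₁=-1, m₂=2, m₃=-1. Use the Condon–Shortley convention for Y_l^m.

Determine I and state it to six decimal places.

0.206013

Checks pass: Σm=0; 8 even; l₃=3∈[1,5].
(2·3+1)(2·2+1)(2·3+1) = 245
Δ: 2! 4! 2! / 9! → 1/3780
sum: t=0:+1/24 t=1:−1/4 t=2:+1/24 = -1/6
3j²(3 2 3; 0 0 0) = Δ·Π!·Σ² = 4/105  (sign +1)
sum: t=2:+1/16 = 1/16
3j²(3 2 3; -1 2 -1) = Δ·Π!·Σ² = 2/35  (sign +1)
combine: 4πI² = 245·4/105·2/35 = 8/15
take √, sign +1: I = 0.20601291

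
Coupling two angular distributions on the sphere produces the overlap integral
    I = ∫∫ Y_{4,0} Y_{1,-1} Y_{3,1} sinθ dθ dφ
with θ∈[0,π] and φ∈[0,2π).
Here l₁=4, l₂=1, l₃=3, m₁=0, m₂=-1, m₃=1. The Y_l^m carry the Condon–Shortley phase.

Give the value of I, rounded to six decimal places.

m-sum 0 ✓  L=8 even ✓  3≤3≤5 ✓
Π(2lᵢ+1) = 9×3×7 = 189
triangle coeff Δ(4,1,3) = 1/252
Σ_t [1,1]: t=1:−1/36 = -1/36
(3j)²=4/63 [(4 1 3; 0 0 0)], sign=+1
Σ_t [0,0]: t=0:+1/96 = 1/96
(3j)²=1/42 [(4 1 3; 0 -1 1)], sign=+1
⇒ 4πI² = 2/7
I = (+1)√(2/7/(4π)) = 0.15078601

0.150786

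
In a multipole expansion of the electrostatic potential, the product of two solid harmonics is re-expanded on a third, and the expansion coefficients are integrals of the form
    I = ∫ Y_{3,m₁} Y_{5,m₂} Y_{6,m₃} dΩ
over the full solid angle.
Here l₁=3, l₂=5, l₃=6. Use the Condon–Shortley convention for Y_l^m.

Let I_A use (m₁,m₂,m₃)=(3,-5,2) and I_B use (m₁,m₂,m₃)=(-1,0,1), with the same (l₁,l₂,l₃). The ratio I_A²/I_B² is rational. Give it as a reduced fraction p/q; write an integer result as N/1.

3/14

Same 3,5,6: normalisation and zero-m 3j drop out of the ratio.
A: Δ: 2! 4! 8! / 15! → 1/675675; sum: t=0:+1/1935360 = 1/1935360; 3j²(3 5 6; 3 -5 2) = Δ·Π!·Σ² = 1/1001  (sign +1)
B: Δ: 2! 4! 8! / 15! → 1/675675; sum: t=0:+1/34560 t=1:−1/3456 t=2:+1/5760 = -1/11520; 3j²(3 5 6; -1 0 1) = Δ·Π!·Σ² = 2/429  (sign +1)
I_A²/I_B² = (1/1001)/(2/429) = 3/14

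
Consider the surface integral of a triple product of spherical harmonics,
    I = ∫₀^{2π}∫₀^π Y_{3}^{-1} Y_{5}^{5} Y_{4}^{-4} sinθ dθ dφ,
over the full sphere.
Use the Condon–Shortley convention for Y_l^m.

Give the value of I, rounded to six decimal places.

0.189625

Rules hold: Σm=0, L=12 even, 2≤4≤8.
N = 7·11·9 = 693
Δ = 4!·2!·6!/13! = 1/180180
Racah Σ t=1..3: t=1:−1/576 t=2:+1/144 t=3:−1/576 = 1/288
⇒ 3j(3 5 4; 0 0 0)² = 20/1001, sgn +1
Racah Σ t=4..4: t=4:+1/34560 = 1/34560
⇒ 3j(3 5 4; -1 5 -4)² = 14/429, sgn +1
4πI² = N·(3j₀)²·(3jₘ)² = 840/1859
I = +1·√(0.451856/4π) = 0.18962475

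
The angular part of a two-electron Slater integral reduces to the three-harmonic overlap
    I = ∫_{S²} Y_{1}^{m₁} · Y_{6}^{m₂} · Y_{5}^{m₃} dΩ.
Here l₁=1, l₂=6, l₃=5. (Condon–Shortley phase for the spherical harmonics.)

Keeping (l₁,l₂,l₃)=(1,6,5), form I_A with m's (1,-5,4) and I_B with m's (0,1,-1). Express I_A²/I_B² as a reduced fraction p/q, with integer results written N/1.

11/7

Shared (l₁,l₂,l₃)=(1,6,5): N and (l;000)² cancel in I_A²/I_B².
A: Δ = 2!·0!·10!/13! = 1/858; Racah Σ t=0..0: t=0:+1/725760 = 1/725760; ⇒ 3j(1 6 5; 1 -5 4)² = 5/78, sgn -1
B: Δ = 2!·0!·10!/13! = 1/858; Racah Σ t=1..1: t=1:−1/17280 = -1/17280; ⇒ 3j(1 6 5; 0 1 -1)² = 35/858, sgn -1
I_A²/I_B² = (5/78)/(35/858) = 11/7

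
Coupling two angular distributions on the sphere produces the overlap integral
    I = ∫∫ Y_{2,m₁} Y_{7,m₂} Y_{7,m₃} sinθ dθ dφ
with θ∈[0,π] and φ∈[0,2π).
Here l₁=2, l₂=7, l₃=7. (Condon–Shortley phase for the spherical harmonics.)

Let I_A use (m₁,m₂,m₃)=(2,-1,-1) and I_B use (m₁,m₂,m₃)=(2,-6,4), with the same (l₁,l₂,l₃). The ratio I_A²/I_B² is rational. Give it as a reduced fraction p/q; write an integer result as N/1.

392/117

Same 2,7,7: normalisation and zero-m 3j drop out of the ratio.
A: Δ: 2! 2! 12! / 17! → 1/185640; sum: t=0:+1/2073600 = 1/2073600; 3j²(2 7 7; 2 -1 -1) = Δ·Π!·Σ² = 28/1105  (sign +1)
B: Δ: 2! 2! 12! / 17! → 1/185640; sum: t=0:+1/159667200 = 1/159667200; 3j²(2 7 7; 2 -6 4) = Δ·Π!·Σ² = 9/1190  (sign -1)
I_A²/I_B² = (28/1105)/(9/1190) = 392/117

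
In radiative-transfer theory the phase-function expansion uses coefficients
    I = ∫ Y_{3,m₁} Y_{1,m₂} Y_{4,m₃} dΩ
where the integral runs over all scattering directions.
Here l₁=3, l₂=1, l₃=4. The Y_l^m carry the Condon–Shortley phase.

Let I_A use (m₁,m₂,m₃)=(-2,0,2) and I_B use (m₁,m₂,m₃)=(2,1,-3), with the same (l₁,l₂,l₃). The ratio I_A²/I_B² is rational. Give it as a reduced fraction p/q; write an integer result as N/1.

Shared (l₁,l₂,l₃)=(3,1,4): N and (l;000)² cancel in I_A²/I_B².
A: Δ = 0!·6!·2!/9! = 1/252; Racah Σ t=0..0: t=0:+1/120 = 1/120; ⇒ 3j(3 1 4; -2 0 2)² = 1/21, sgn +1
B: Δ = 0!·6!·2!/9! = 1/252; Racah Σ t=0..0: t=0:+1/240 = 1/240; ⇒ 3j(3 1 4; 2 1 -3)² = 1/12, sgn -1
I_A²/I_B² = (1/21)/(1/12) = 4/7

4/7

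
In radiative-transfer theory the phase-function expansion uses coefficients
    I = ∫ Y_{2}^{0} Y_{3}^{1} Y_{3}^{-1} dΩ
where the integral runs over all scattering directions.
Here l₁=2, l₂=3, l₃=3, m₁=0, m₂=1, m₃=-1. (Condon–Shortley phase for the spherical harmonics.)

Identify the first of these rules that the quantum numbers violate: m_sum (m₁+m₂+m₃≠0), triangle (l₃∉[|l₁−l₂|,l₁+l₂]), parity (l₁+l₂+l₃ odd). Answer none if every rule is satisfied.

none

Σmᵢ = 0  ✓
l₃∈[|l₁−l₂|,l₁+l₂]=[1,5], have l₃=3  ✓
Σlᵢ = 8 ⇒ even  ✓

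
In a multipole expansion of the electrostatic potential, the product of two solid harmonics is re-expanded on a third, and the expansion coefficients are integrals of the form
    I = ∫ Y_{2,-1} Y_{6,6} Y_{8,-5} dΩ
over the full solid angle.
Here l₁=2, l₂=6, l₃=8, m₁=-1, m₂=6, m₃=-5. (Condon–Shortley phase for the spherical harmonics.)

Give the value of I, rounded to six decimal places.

-0.030597

m-sum 0 ✓  L=16 even ✓  4≤8≤8 ✓
Π(2lᵢ+1) = 5×13×17 = 1105
triangle coeff Δ(2,6,8) = 1/30940
Σ_t [0,0]: t=0:+1/2073600 = 1/2073600
(3j)²=28/1105 [(2 6 8; 0 0 0)], sign=+1
Σ_t [0,0]: t=0:+1/2874009600 = 1/2874009600
(3j)²=1/2380 [(2 6 8; -1 6 -5)], sign=-1
⇒ 4πI² = 1/85
I = (-1)√(1/85/(4π)) = -0.03059748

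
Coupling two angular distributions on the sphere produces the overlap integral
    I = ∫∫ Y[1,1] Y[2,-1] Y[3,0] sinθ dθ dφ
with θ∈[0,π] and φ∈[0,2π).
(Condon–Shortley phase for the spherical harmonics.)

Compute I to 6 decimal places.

m-sum 0 ✓  L=6 even ✓  1≤3≤3 ✓
Π(2lᵢ+1) = 3×5×7 = 105
triangle coeff Δ(1,2,3) = 1/105
Σ_t [0,0]: t=0:+1/4 = 1/4
(3j)²=3/35 [(1 2 3; 0 0 0)], sign=-1
Σ_t [0,0]: t=0:+1/12 = 1/12
(3j)²=1/35 [(1 2 3; 1 -1 0)], sign=-1
⇒ 4πI² = 9/35
I = (+1)√(9/35/(4π)) = 0.14304817

0.143048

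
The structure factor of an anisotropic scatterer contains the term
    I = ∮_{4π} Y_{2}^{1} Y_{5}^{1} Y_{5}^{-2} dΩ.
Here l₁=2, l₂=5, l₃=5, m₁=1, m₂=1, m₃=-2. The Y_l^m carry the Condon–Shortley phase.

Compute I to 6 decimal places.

0.104819

Rules hold: Σm=0, L=12 even, 3≤5≤7.
N = 5·11·11 = 605
Δ = 2!·2!·8!/13! = 1/38610
Racah Σ t=0..2: t=0:+1/2880 t=1:−1/576 t=2:+1/2880 = -1/960
⇒ 3j(2 5 5; 0 0 0)² = 10/429, sgn +1
Racah Σ t=0..1: t=0:+1/2880 t=1:−1/1440 = -1/2880
⇒ 3j(2 5 5; 1 1 -2)² = 7/715, sgn +1
4πI² = N·(3j₀)²·(3jₘ)² = 70/507
I = +1·√(0.138067/4π) = 0.10481902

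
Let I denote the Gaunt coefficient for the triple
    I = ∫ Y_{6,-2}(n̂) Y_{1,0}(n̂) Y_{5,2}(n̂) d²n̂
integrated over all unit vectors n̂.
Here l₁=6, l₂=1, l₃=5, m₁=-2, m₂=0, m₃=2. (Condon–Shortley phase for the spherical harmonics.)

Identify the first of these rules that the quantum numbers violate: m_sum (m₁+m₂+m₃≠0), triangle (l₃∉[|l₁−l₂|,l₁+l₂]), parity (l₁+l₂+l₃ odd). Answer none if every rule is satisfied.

none

Σmᵢ = 0  ✓
l₃∈[|l₁−l₂|,l₁+l₂]=[5,7], have l₃=5  ✓
Σlᵢ = 12 ⇒ even  ✓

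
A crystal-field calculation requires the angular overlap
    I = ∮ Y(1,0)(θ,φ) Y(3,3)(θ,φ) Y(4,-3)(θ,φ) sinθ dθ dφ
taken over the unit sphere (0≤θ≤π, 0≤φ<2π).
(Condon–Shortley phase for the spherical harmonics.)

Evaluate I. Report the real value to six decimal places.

-0.162868

Checks pass: Σm=0; 8 even; l₃=4∈[2,4].
(2·1+1)(2·3+1)(2·4+1) = 189
Δ: 0! 2! 6! / 9! → 1/252
sum: t=0:+1/36 = 1/36
3j²(1 3 4; 0 0 0) = Δ·Π!·Σ² = 4/63  (sign +1)
sum: t=0:+1/720 = 1/720
3j²(1 3 4; 0 3 -3) = Δ·Π!·Σ² = 1/36  (sign -1)
combine: 4πI² = 189·4/63·1/36 = 1/3
take √, sign -1: I = -0.16286750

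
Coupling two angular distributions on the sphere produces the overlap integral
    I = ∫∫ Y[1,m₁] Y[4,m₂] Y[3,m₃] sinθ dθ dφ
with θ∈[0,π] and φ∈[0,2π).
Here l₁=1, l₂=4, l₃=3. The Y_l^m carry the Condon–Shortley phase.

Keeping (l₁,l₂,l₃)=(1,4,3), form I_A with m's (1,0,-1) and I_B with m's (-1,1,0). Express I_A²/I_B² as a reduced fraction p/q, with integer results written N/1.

l's match ⇒ only the (l;m) 3-j factors differ between A and B.
A: triangle coeff Δ(1,4,3) = 1/252; Σ_t [0,0]: t=0:+1/96 = 1/96; (3j)²=1/42 [(1 4 3; 1 0 -1)], sign=+1
B: triangle coeff Δ(1,4,3) = 1/252; Σ_t [2,2]: t=2:+1/72 = 1/72; (3j)²=5/126 [(1 4 3; -1 1 0)], sign=-1
I_A²/I_B² = (1/42)/(5/126) = 3/5

3/5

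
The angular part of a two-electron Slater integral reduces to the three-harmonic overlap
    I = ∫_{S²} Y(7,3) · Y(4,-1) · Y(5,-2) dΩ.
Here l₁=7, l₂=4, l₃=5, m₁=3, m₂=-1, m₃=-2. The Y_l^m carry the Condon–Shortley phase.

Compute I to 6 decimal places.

-0.128189

Rules hold: Σm=0, L=16 even, 3≤5≤11.
N = 15·9·11 = 1485
Δ = 6!·8!·2!/17! = 1/6126120
Racah Σ t=2..4: t=2:+1/69120 t=3:−1/20736 t=4:+1/69120 = -1/51840
⇒ 3j(7 4 5; 0 0 0)² = 280/21879, sgn +1
Racah Σ t=1..3: t=1:−1/172800 t=2:+1/69120 t=3:−1/362880 = 43/7257600
⇒ 3j(7 4 5; 3 -1 -2)² = 1849/170170, sgn -1
4πI² = N·(3j₀)²·(3jₘ)² = 110940/537251
I = -1·√(0.206496/4π) = -0.12818893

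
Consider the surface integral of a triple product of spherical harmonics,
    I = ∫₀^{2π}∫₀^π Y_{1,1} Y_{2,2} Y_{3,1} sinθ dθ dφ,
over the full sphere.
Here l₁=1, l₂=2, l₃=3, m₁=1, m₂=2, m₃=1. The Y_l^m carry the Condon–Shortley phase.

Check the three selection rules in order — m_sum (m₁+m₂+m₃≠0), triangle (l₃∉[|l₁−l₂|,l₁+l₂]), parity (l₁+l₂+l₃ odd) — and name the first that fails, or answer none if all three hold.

m_sum

m₁+m₂+m₃ = 1 + 2 + 1 = 4  ✗
triangle: |1−2|=1 ≤ l₃=3 ≤ 1+2=3
parity: l₁+l₂+l₃ = 6 is even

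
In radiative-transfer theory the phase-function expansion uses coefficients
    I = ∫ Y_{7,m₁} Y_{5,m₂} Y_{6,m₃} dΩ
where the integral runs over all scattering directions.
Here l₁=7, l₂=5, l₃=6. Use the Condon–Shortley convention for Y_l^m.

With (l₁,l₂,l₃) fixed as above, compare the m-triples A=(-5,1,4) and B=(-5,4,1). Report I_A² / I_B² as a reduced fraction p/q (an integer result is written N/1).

1369/1792

Shared (l₁,l₂,l₃)=(7,5,6): N and (l;000)² cancel in I_A²/I_B².
A: Δ = 6!·8!·4!/19! = 1/174594420; Racah Σ t=4..6: t=4:+1/7741440 t=5:−1/3628800 t=6:+1/24883200 = -37/348364800; ⇒ 3j(7 5 6; -5 1 4)² = 1369/176358, sgn -1
B: Δ = 6!·8!·4!/19! = 1/174594420; Racah Σ t=5..6: t=5:−1/14515200 t=6:+1/6220800 = 1/10886400; ⇒ 3j(7 5 6; -5 4 1)² = 128/12597, sgn -1
I_A²/I_B² = (1369/176358)/(128/12597) = 1369/1792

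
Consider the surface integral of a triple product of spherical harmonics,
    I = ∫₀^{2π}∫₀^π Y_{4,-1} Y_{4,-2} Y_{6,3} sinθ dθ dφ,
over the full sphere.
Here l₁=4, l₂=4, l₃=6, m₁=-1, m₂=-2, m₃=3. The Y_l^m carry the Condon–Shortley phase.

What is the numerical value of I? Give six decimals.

Rules hold: Σm=0, L=14 even, 0≤6≤8.
N = 9·9·13 = 1053
Δ = 2!·6!·6!/15! = 1/1261260
Racah Σ t=0..2: t=0:+1/4608 t=1:−1/1296 t=2:+1/4608 = -7/20736
⇒ 3j(4 4 6; 0 0 0)² = 20/1287, sgn -1
Racah Σ t=0..2: t=0:+1/11520 t=1:−1/5760 t=2:+1/51840 = -7/103680
⇒ 3j(4 4 6; -1 -2 3)² = 7/858, sgn +1
4πI² = N·(3j₀)²·(3jₘ)² = 210/1573
I = -1·√(0.133503/4π) = -0.10307192

-0.103072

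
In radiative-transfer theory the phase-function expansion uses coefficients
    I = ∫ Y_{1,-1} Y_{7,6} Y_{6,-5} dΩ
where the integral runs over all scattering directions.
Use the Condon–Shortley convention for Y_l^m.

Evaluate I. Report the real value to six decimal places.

0.309019

Rules hold: Σm=0, L=14 even, 6≤6≤8.
N = 3·15·13 = 585
Δ = 2!·0!·12!/15! = 1/1365
Racah Σ t=1..1: t=1:−1/518400 = -1/518400
⇒ 3j(1 7 6; 0 0 0)² = 7/195, sgn -1
Racah Σ t=2..2: t=2:+1/79833600 = 1/79833600
⇒ 3j(1 7 6; -1 6 -5)² = 2/35, sgn -1
4πI² = N·(3j₀)²·(3jₘ)² = 6/5
I = +1·√(1.2/4π) = 0.30901936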